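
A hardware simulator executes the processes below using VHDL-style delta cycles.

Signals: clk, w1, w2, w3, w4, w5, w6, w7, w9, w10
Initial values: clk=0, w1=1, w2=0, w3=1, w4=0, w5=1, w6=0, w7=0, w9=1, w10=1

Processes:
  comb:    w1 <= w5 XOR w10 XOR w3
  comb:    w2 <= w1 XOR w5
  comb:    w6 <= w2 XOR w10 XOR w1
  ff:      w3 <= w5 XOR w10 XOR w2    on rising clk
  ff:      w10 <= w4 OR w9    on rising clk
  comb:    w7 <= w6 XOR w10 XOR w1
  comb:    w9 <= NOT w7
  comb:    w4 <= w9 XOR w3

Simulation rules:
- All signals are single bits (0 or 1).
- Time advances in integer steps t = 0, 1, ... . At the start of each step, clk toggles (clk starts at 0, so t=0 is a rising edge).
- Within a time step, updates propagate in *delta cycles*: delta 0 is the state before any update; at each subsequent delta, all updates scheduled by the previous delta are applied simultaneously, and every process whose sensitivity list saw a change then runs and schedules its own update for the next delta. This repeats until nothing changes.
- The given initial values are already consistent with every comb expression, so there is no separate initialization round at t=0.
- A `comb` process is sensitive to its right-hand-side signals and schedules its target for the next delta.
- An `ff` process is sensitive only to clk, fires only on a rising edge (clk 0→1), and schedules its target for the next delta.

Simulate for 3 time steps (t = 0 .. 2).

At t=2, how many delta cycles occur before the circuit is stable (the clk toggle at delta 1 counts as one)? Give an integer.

6

t=0 Δ0: w5=1 w10=1 w6=0 w9=1 w7=0 w3=1 w2=0 clk=0 w1=1 w4=0
  Δ1: clk:0→1
  Δ2: w3:1→0
  Δ3: w1:1→0, w4:0→1
  Δ4: w6:0→1, w7:0→1, w2:0→1
  Δ5: w6:1→0, w9:1→0, w7:1→0
  Δ6: w9:0→1, w7:0→1, w4:1→0
  Δ7: w9:1→0, w4:0→1
  Δ8: w4:1→0
  (8Δ to stable)
t=1 Δ0: w5=1 w10=1 w6=0 w9=0 w7=1 w3=0 w2=1 clk=1 w1=0 w4=0
  Δ1: clk:1→0
  (1Δ to stable)
t=2 Δ0: w5=1 w10=1 w6=0 w9=0 w7=1 w3=0 w2=1 clk=0 w1=0 w4=0
  Δ1: clk:0→1
  Δ2: w10:1→0, w3:0→1
  Δ3: w6:0→1, w7:1→0, w4:0→1
  Δ4: w9:0→1, w7:0→1
  Δ5: w9:1→0, w4:1→0
  Δ6: w4:0→1
  (6Δ to stable)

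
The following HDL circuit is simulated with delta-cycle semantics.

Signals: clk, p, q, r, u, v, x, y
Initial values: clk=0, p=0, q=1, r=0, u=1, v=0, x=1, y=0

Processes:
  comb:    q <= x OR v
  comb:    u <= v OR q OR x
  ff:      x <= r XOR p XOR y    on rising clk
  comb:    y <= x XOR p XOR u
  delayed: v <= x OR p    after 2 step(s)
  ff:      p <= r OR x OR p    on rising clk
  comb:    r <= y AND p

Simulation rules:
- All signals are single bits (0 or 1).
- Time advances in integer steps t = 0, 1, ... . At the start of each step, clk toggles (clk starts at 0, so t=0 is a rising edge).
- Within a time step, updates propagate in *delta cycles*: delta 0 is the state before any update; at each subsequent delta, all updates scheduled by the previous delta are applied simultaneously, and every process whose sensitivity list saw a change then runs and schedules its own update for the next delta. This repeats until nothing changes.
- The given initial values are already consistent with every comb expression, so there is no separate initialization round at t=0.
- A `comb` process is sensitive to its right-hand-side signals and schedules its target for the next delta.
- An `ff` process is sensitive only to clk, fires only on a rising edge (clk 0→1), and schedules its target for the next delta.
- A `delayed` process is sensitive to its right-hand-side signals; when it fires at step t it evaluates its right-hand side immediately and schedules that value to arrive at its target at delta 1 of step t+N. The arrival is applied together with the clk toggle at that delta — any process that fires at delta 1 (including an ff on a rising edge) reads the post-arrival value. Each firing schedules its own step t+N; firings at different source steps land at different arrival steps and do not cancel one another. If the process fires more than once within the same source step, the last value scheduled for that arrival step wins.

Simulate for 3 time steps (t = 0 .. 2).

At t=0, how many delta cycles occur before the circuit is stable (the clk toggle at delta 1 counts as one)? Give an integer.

t0.Δ0 u=1 v=0 clk=0 p=0 y=0 q=1 r=0 x=1
t0.Δ1 u=1 v=0 clk=1 p=0 y=0 q=1 r=0 x=1
t0.Δ2 u=1 v=0 clk=1 p=1 y=0 q=1 r=0 x=0
t0.Δ3 u=1 v=0 clk=1 p=1 y=0 q=0 r=0 x=0
t0.Δ4 u=0 v=0 clk=1 p=1 y=0 q=0 r=0 x=0
t0.Δ5 u=0 v=0 clk=1 p=1 y=1 q=0 r=0 x=0
t0.Δ6 u=0 v=0 clk=1 p=1 y=1 q=0 r=1 x=0
t1.Δ0 u=0 v=0 clk=1 p=1 y=1 q=0 r=1 x=0
t1.Δ1 u=0 v=0 clk=0 p=1 y=1 q=0 r=1 x=0
t2.Δ0 u=0 v=0 clk=0 p=1 y=1 q=0 r=1 x=0
t2.Δ1 u=0 v=1 clk=1 p=1 y=1 q=0 r=1 x=0
t2.Δ2 u=1 v=1 clk=1 p=1 y=1 q=1 r=1 x=1

6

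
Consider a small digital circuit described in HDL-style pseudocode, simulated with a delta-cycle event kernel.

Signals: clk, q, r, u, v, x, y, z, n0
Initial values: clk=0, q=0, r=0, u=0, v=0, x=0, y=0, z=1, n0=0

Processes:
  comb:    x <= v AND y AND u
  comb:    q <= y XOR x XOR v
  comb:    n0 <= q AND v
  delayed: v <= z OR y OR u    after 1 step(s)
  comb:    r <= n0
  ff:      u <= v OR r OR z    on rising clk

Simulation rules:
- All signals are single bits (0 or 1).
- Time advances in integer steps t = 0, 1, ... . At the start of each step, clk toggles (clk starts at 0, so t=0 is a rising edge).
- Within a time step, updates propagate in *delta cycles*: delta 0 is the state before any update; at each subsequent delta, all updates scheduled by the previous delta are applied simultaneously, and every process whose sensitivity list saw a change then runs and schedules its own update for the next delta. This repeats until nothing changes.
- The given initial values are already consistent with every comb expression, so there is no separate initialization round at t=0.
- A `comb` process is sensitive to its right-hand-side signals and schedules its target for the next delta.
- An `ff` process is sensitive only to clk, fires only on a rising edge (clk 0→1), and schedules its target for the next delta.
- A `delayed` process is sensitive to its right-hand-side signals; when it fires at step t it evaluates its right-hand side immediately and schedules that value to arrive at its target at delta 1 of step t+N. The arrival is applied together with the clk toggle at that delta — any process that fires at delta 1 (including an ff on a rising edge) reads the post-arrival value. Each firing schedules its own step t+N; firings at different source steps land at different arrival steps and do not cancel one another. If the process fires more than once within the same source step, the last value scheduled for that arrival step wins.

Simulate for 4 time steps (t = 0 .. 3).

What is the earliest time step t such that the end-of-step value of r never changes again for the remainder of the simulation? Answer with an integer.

1

[bits: v,x,u,n0,z,r,y,clk,q]
t=0: Δ0=000010000 Δ1=000010010 Δ2=001010010 | 2Δ
t=1: Δ0=001010010 Δ1=101010000 Δ2=101010001 Δ3=101110001 Δ4=101111001 | 4Δ
t=2: Δ0=101111001 Δ1=101111011 | 1Δ
t=3: Δ0=101111011 Δ1=101111001 | 1Δ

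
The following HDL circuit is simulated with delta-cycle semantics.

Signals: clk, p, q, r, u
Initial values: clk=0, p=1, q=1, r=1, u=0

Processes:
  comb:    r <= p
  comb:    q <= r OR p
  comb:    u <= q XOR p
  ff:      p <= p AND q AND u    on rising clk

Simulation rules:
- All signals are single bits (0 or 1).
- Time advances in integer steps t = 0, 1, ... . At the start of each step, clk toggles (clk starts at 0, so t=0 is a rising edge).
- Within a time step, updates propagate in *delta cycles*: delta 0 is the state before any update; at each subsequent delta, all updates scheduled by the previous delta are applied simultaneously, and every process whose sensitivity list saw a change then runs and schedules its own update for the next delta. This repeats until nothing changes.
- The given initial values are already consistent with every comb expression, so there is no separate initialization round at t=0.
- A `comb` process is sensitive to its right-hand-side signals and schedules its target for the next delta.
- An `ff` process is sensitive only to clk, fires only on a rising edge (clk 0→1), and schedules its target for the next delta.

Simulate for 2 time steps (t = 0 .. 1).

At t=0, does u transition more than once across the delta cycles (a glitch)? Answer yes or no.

[bits: p,r,q,u,clk]
t=0: Δ0=11100 Δ1=11101 Δ2=01101 Δ3=00111 Δ4=00011 Δ5=00001 | 5Δ
t=1: Δ0=00001 Δ1=00000 | 1Δ

yes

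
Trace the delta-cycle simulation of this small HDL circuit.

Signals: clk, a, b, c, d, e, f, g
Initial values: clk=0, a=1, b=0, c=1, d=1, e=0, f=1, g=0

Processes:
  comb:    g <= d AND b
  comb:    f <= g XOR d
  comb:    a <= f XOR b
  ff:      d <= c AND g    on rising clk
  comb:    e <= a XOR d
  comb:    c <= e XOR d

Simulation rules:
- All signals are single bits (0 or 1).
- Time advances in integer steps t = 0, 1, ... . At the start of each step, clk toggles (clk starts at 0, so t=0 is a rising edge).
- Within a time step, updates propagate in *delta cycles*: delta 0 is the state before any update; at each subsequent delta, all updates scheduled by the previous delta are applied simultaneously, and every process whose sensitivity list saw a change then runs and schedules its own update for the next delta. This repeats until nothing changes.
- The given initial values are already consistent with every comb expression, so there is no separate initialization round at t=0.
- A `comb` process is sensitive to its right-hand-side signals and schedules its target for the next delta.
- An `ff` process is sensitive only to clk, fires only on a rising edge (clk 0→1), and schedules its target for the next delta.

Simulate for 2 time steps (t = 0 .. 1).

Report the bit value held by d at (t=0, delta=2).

t0.Δ0 b=0 a=1 clk=0 c=1 e=0 g=0 f=1 d=1
t0.Δ1 b=0 a=1 clk=1 c=1 e=0 g=0 f=1 d=1
t0.Δ2 b=0 a=1 clk=1 c=1 e=0 g=0 f=1 d=0
t0.Δ3 b=0 a=1 clk=1 c=0 e=1 g=0 f=0 d=0
t0.Δ4 b=0 a=0 clk=1 c=1 e=1 g=0 f=0 d=0
t0.Δ5 b=0 a=0 clk=1 c=1 e=0 g=0 f=0 d=0
t0.Δ6 b=0 a=0 clk=1 c=0 e=0 g=0 f=0 d=0
t1.Δ0 b=0 a=0 clk=1 c=0 e=0 g=0 f=0 d=0
t1.Δ1 b=0 a=0 clk=0 c=0 e=0 g=0 f=0 d=0

0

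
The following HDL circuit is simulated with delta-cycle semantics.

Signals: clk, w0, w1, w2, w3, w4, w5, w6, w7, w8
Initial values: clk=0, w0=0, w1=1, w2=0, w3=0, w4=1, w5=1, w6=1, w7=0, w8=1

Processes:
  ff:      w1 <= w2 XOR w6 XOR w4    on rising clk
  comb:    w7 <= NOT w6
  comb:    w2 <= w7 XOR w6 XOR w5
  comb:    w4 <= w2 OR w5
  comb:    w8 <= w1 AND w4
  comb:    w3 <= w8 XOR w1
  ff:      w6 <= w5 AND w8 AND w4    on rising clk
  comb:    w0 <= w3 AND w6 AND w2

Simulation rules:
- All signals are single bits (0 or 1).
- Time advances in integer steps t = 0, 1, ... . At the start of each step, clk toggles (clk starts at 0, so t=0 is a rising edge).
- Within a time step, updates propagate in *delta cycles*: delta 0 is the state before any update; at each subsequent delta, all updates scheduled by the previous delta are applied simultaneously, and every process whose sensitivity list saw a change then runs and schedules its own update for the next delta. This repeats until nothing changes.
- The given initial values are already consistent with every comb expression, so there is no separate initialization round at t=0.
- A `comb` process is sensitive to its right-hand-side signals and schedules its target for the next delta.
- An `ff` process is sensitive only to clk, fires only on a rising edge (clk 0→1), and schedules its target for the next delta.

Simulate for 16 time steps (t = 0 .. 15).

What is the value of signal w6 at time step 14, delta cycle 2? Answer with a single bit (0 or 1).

1

t0.Δ0 w4=1 w7=0 w3=0 w5=1 w6=1 w2=0 clk=0 w8=1 w1=1 w0=0
t0.Δ1 w4=1 w7=0 w3=0 w5=1 w6=1 w2=0 clk=1 w8=1 w1=1 w0=0
t0.Δ2 w4=1 w7=0 w3=0 w5=1 w6=1 w2=0 clk=1 w8=1 w1=0 w0=0
t0.Δ3 w4=1 w7=0 w3=1 w5=1 w6=1 w2=0 clk=1 w8=0 w1=0 w0=0
t0.Δ4 w4=1 w7=0 w3=0 w5=1 w6=1 w2=0 clk=1 w8=0 w1=0 w0=0
t1.Δ0 w4=1 w7=0 w3=0 w5=1 w6=1 w2=0 clk=1 w8=0 w1=0 w0=0
t1.Δ1 w4=1 w7=0 w3=0 w5=1 w6=1 w2=0 clk=0 w8=0 w1=0 w0=0
t2.Δ0 w4=1 w7=0 w3=0 w5=1 w6=1 w2=0 clk=0 w8=0 w1=0 w0=0
t2.Δ1 w4=1 w7=0 w3=0 w5=1 w6=1 w2=0 clk=1 w8=0 w1=0 w0=0
t2.Δ2 w4=1 w7=0 w3=0 w5=1 w6=0 w2=0 clk=1 w8=0 w1=0 w0=0
t2.Δ3 w4=1 w7=1 w3=0 w5=1 w6=0 w2=1 clk=1 w8=0 w1=0 w0=0
t2.Δ4 w4=1 w7=1 w3=0 w5=1 w6=0 w2=0 clk=1 w8=0 w1=0 w0=0
t3.Δ0 w4=1 w7=1 w3=0 w5=1 w6=0 w2=0 clk=1 w8=0 w1=0 w0=0
t3.Δ1 w4=1 w7=1 w3=0 w5=1 w6=0 w2=0 clk=0 w8=0 w1=0 w0=0
t4.Δ0 w4=1 w7=1 w3=0 w5=1 w6=0 w2=0 clk=0 w8=0 w1=0 w0=0
t4.Δ1 w4=1 w7=1 w3=0 w5=1 w6=0 w2=0 clk=1 w8=0 w1=0 w0=0
t4.Δ2 w4=1 w7=1 w3=0 w5=1 w6=0 w2=0 clk=1 w8=0 w1=1 w0=0
t4.Δ3 w4=1 w7=1 w3=1 w5=1 w6=0 w2=0 clk=1 w8=1 w1=1 w0=0
t4.Δ4 w4=1 w7=1 w3=0 w5=1 w6=0 w2=0 clk=1 w8=1 w1=1 w0=0
t5.Δ0 w4=1 w7=1 w3=0 w5=1 w6=0 w2=0 clk=1 w8=1 w1=1 w0=0
t5.Δ1 w4=1 w7=1 w3=0 w5=1 w6=0 w2=0 clk=0 w8=1 w1=1 w0=0
t6.Δ0 w4=1 w7=1 w3=0 w5=1 w6=0 w2=0 clk=0 w8=1 w1=1 w0=0
t6.Δ1 w4=1 w7=1 w3=0 w5=1 w6=0 w2=0 clk=1 w8=1 w1=1 w0=0
t6.Δ2 w4=1 w7=1 w3=0 w5=1 w6=1 w2=0 clk=1 w8=1 w1=1 w0=0
t6.Δ3 w4=1 w7=0 w3=0 w5=1 w6=1 w2=1 clk=1 w8=1 w1=1 w0=0
t6.Δ4 w4=1 w7=0 w3=0 w5=1 w6=1 w2=0 clk=1 w8=1 w1=1 w0=0
t7.Δ0 w4=1 w7=0 w3=0 w5=1 w6=1 w2=0 clk=1 w8=1 w1=1 w0=0
t7.Δ1 w4=1 w7=0 w3=0 w5=1 w6=1 w2=0 clk=0 w8=1 w1=1 w0=0
t8.Δ0 w4=1 w7=0 w3=0 w5=1 w6=1 w2=0 clk=0 w8=1 w1=1 w0=0
t8.Δ1 w4=1 w7=0 w3=0 w5=1 w6=1 w2=0 clk=1 w8=1 w1=1 w0=0
t8.Δ2 w4=1 w7=0 w3=0 w5=1 w6=1 w2=0 clk=1 w8=1 w1=0 w0=0
t8.Δ3 w4=1 w7=0 w3=1 w5=1 w6=1 w2=0 clk=1 w8=0 w1=0 w0=0
t8.Δ4 w4=1 w7=0 w3=0 w5=1 w6=1 w2=0 clk=1 w8=0 w1=0 w0=0
t9.Δ0 w4=1 w7=0 w3=0 w5=1 w6=1 w2=0 clk=1 w8=0 w1=0 w0=0
t9.Δ1 w4=1 w7=0 w3=0 w5=1 w6=1 w2=0 clk=0 w8=0 w1=0 w0=0
t10.Δ0 w4=1 w7=0 w3=0 w5=1 w6=1 w2=0 clk=0 w8=0 w1=0 w0=0
t10.Δ1 w4=1 w7=0 w3=0 w5=1 w6=1 w2=0 clk=1 w8=0 w1=0 w0=0
t10.Δ2 w4=1 w7=0 w3=0 w5=1 w6=0 w2=0 clk=1 w8=0 w1=0 w0=0
t10.Δ3 w4=1 w7=1 w3=0 w5=1 w6=0 w2=1 clk=1 w8=0 w1=0 w0=0
t10.Δ4 w4=1 w7=1 w3=0 w5=1 w6=0 w2=0 clk=1 w8=0 w1=0 w0=0
t11.Δ0 w4=1 w7=1 w3=0 w5=1 w6=0 w2=0 clk=1 w8=0 w1=0 w0=0
t11.Δ1 w4=1 w7=1 w3=0 w5=1 w6=0 w2=0 clk=0 w8=0 w1=0 w0=0
t12.Δ0 w4=1 w7=1 w3=0 w5=1 w6=0 w2=0 clk=0 w8=0 w1=0 w0=0
t12.Δ1 w4=1 w7=1 w3=0 w5=1 w6=0 w2=0 clk=1 w8=0 w1=0 w0=0
t12.Δ2 w4=1 w7=1 w3=0 w5=1 w6=0 w2=0 clk=1 w8=0 w1=1 w0=0
t12.Δ3 w4=1 w7=1 w3=1 w5=1 w6=0 w2=0 clk=1 w8=1 w1=1 w0=0
t12.Δ4 w4=1 w7=1 w3=0 w5=1 w6=0 w2=0 clk=1 w8=1 w1=1 w0=0
t13.Δ0 w4=1 w7=1 w3=0 w5=1 w6=0 w2=0 clk=1 w8=1 w1=1 w0=0
t13.Δ1 w4=1 w7=1 w3=0 w5=1 w6=0 w2=0 clk=0 w8=1 w1=1 w0=0
t14.Δ0 w4=1 w7=1 w3=0 w5=1 w6=0 w2=0 clk=0 w8=1 w1=1 w0=0
t14.Δ1 w4=1 w7=1 w3=0 w5=1 w6=0 w2=0 clk=1 w8=1 w1=1 w0=0
t14.Δ2 w4=1 w7=1 w3=0 w5=1 w6=1 w2=0 clk=1 w8=1 w1=1 w0=0
t14.Δ3 w4=1 w7=0 w3=0 w5=1 w6=1 w2=1 clk=1 w8=1 w1=1 w0=0
t14.Δ4 w4=1 w7=0 w3=0 w5=1 w6=1 w2=0 clk=1 w8=1 w1=1 w0=0
t15.Δ0 w4=1 w7=0 w3=0 w5=1 w6=1 w2=0 clk=1 w8=1 w1=1 w0=0
t15.Δ1 w4=1 w7=0 w3=0 w5=1 w6=1 w2=0 clk=0 w8=1 w1=1 w0=0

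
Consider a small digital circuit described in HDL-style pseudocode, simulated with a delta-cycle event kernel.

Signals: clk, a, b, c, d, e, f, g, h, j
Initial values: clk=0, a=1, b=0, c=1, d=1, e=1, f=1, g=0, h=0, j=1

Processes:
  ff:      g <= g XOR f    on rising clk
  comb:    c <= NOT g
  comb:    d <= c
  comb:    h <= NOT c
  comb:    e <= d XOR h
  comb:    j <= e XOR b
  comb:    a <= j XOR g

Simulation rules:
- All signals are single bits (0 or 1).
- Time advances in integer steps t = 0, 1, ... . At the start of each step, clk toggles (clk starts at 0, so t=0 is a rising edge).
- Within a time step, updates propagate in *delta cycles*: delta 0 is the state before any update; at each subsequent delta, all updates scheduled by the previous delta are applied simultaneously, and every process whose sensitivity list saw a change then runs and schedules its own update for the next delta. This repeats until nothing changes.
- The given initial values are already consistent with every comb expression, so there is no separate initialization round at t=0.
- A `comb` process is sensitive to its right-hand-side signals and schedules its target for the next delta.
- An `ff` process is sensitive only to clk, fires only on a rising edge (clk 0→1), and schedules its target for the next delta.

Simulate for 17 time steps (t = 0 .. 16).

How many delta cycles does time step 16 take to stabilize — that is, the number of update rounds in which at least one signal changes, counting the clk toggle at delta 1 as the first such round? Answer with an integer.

4

t=0 Δ0: g=0 f=1 j=1 b=0 e=1 clk=0 c=1 h=0 a=1 d=1
  Δ1: clk:0→1
  Δ2: g:0→1
  Δ3: c:1→0, a:1→0
  Δ4: h:0→1, d:1→0
  (4Δ to stable)
t=1 Δ0: g=1 f=1 j=1 b=0 e=1 clk=1 c=0 h=1 a=0 d=0
  Δ1: clk:1→0
  (1Δ to stable)
t=2 Δ0: g=1 f=1 j=1 b=0 e=1 clk=0 c=0 h=1 a=0 d=0
  Δ1: clk:0→1
  Δ2: g:1→0
  Δ3: c:0→1, a:0→1
  Δ4: h:1→0, d:0→1
  (4Δ to stable)
t=3 Δ0: g=0 f=1 j=1 b=0 e=1 clk=1 c=1 h=0 a=1 d=1
  Δ1: clk:1→0
  (1Δ to stable)
t=4 Δ0: g=0 f=1 j=1 b=0 e=1 clk=0 c=1 h=0 a=1 d=1
  Δ1: clk:0→1
  Δ2: g:0→1
  Δ3: c:1→0, a:1→0
  Δ4: h:0→1, d:1→0
  (4Δ to stable)
t=5 Δ0: g=1 f=1 j=1 b=0 e=1 clk=1 c=0 h=1 a=0 d=0
  Δ1: clk:1→0
  (1Δ to stable)
t=6 Δ0: g=1 f=1 j=1 b=0 e=1 clk=0 c=0 h=1 a=0 d=0
  Δ1: clk:0→1
  Δ2: g:1→0
  Δ3: c:0→1, a:0→1
  Δ4: h:1→0, d:0→1
  (4Δ to stable)
t=7 Δ0: g=0 f=1 j=1 b=0 e=1 clk=1 c=1 h=0 a=1 d=1
  Δ1: clk:1→0
  (1Δ to stable)
t=8 Δ0: g=0 f=1 j=1 b=0 e=1 clk=0 c=1 h=0 a=1 d=1
  Δ1: clk:0→1
  Δ2: g:0→1
  Δ3: c:1→0, a:1→0
  Δ4: h:0→1, d:1→0
  (4Δ to stable)
t=9 Δ0: g=1 f=1 j=1 b=0 e=1 clk=1 c=0 h=1 a=0 d=0
  Δ1: clk:1→0
  (1Δ to stable)
t=10 Δ0: g=1 f=1 j=1 b=0 e=1 clk=0 c=0 h=1 a=0 d=0
  Δ1: clk:0→1
  Δ2: g:1→0
  Δ3: c:0→1, a:0→1
  Δ4: h:1→0, d:0→1
  (4Δ to stable)
t=11 Δ0: g=0 f=1 j=1 b=0 e=1 clk=1 c=1 h=0 a=1 d=1
  Δ1: clk:1→0
  (1Δ to stable)
t=12 Δ0: g=0 f=1 j=1 b=0 e=1 clk=0 c=1 h=0 a=1 d=1
  Δ1: clk:0→1
  Δ2: g:0→1
  Δ3: c:1→0, a:1→0
  Δ4: h:0→1, d:1→0
  (4Δ to stable)
t=13 Δ0: g=1 f=1 j=1 b=0 e=1 clk=1 c=0 h=1 a=0 d=0
  Δ1: clk:1→0
  (1Δ to stable)
t=14 Δ0: g=1 f=1 j=1 b=0 e=1 clk=0 c=0 h=1 a=0 d=0
  Δ1: clk:0→1
  Δ2: g:1→0
  Δ3: c:0→1, a:0→1
  Δ4: h:1→0, d:0→1
  (4Δ to stable)
t=15 Δ0: g=0 f=1 j=1 b=0 e=1 clk=1 c=1 h=0 a=1 d=1
  Δ1: clk:1→0
  (1Δ to stable)
t=16 Δ0: g=0 f=1 j=1 b=0 e=1 clk=0 c=1 h=0 a=1 d=1
  Δ1: clk:0→1
  Δ2: g:0→1
  Δ3: c:1→0, a:1→0
  Δ4: h:0→1, d:1→0
  (4Δ to stable)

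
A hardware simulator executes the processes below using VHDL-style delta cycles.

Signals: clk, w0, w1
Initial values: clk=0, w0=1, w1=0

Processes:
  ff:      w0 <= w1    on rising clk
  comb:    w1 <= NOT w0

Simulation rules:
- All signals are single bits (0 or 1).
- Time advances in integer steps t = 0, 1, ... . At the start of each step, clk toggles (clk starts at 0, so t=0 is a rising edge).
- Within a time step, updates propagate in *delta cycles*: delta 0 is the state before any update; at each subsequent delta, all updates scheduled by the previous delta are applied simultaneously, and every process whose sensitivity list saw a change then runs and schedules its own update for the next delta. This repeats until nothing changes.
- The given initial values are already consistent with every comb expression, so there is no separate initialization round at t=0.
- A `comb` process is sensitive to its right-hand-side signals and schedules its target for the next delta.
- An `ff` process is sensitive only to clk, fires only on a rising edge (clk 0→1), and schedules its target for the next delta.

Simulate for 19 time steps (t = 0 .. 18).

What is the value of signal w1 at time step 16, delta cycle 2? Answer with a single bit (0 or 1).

t=0 Δ0: w1=0 w0=1 clk=0
  Δ1: clk:0→1
  Δ2: w0:1→0
  Δ3: w1:0→1
  (3Δ to stable)
t=1 Δ0: w1=1 w0=0 clk=1
  Δ1: clk:1→0
  (1Δ to stable)
t=2 Δ0: w1=1 w0=0 clk=0
  Δ1: clk:0→1
  Δ2: w0:0→1
  Δ3: w1:1→0
  (3Δ to stable)
t=3 Δ0: w1=0 w0=1 clk=1
  Δ1: clk:1→0
  (1Δ to stable)
t=4 Δ0: w1=0 w0=1 clk=0
  Δ1: clk:0→1
  Δ2: w0:1→0
  Δ3: w1:0→1
  (3Δ to stable)
t=5 Δ0: w1=1 w0=0 clk=1
  Δ1: clk:1→0
  (1Δ to stable)
t=6 Δ0: w1=1 w0=0 clk=0
  Δ1: clk:0→1
  Δ2: w0:0→1
  Δ3: w1:1→0
  (3Δ to stable)
t=7 Δ0: w1=0 w0=1 clk=1
  Δ1: clk:1→0
  (1Δ to stable)
t=8 Δ0: w1=0 w0=1 clk=0
  Δ1: clk:0→1
  Δ2: w0:1→0
  Δ3: w1:0→1
  (3Δ to stable)
t=9 Δ0: w1=1 w0=0 clk=1
  Δ1: clk:1→0
  (1Δ to stable)
t=10 Δ0: w1=1 w0=0 clk=0
  Δ1: clk:0→1
  Δ2: w0:0→1
  Δ3: w1:1→0
  (3Δ to stable)
t=11 Δ0: w1=0 w0=1 clk=1
  Δ1: clk:1→0
  (1Δ to stable)
t=12 Δ0: w1=0 w0=1 clk=0
  Δ1: clk:0→1
  Δ2: w0:1→0
  Δ3: w1:0→1
  (3Δ to stable)
t=13 Δ0: w1=1 w0=0 clk=1
  Δ1: clk:1→0
  (1Δ to stable)
t=14 Δ0: w1=1 w0=0 clk=0
  Δ1: clk:0→1
  Δ2: w0:0→1
  Δ3: w1:1→0
  (3Δ to stable)
t=15 Δ0: w1=0 w0=1 clk=1
  Δ1: clk:1→0
  (1Δ to stable)
t=16 Δ0: w1=0 w0=1 clk=0
  Δ1: clk:0→1
  Δ2: w0:1→0
  Δ3: w1:0→1
  (3Δ to stable)
t=17 Δ0: w1=1 w0=0 clk=1
  Δ1: clk:1→0
  (1Δ to stable)
t=18 Δ0: w1=1 w0=0 clk=0
  Δ1: clk:0→1
  Δ2: w0:0→1
  Δ3: w1:1→0
  (3Δ to stable)

0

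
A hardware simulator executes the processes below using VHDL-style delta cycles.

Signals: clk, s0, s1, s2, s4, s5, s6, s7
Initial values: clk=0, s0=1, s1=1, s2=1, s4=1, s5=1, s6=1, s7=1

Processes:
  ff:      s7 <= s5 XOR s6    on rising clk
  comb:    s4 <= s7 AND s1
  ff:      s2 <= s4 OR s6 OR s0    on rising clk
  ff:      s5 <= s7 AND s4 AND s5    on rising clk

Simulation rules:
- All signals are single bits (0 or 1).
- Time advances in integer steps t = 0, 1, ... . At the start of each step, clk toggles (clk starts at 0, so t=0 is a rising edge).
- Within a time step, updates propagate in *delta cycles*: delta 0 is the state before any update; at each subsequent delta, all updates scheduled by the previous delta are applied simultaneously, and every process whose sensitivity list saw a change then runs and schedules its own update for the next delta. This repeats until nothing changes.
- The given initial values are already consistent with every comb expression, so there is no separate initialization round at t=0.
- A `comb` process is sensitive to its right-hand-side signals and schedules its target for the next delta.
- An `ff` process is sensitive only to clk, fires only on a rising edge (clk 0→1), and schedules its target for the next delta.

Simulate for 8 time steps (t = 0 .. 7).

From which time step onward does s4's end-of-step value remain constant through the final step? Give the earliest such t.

[bits: s6,s1,s7,s0,s5,s2,s4,clk]
t=0: Δ0=11111110 Δ1=11111111 Δ2=11011111 Δ3=11011101 | 3Δ
t=1: Δ0=11011101 Δ1=11011100 | 1Δ
t=2: Δ0=11011100 Δ1=11011101 Δ2=11010101 | 2Δ
t=3: Δ0=11010101 Δ1=11010100 | 1Δ
t=4: Δ0=11010100 Δ1=11010101 Δ2=11110101 Δ3=11110111 | 3Δ
t=5: Δ0=11110111 Δ1=11110110 | 1Δ
t=6: Δ0=11110110 Δ1=11110111 | 1Δ
t=7: Δ0=11110111 Δ1=11110110 | 1Δ

4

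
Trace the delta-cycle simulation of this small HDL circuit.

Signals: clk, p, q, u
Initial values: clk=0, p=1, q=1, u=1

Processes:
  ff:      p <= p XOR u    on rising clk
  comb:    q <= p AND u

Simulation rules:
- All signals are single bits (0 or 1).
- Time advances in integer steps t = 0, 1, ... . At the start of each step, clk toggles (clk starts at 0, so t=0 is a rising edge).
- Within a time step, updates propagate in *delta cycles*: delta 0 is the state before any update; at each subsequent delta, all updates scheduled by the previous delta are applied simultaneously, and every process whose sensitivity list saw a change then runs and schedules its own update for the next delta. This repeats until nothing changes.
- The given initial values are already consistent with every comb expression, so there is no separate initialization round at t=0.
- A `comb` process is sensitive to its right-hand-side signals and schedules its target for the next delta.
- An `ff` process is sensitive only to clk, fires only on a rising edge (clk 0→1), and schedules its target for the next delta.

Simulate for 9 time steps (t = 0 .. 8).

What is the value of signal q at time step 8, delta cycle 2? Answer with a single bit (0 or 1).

1

t0.Δ0 clk=0 u=1 p=1 q=1
t0.Δ1 clk=1 u=1 p=1 q=1
t0.Δ2 clk=1 u=1 p=0 q=1
t0.Δ3 clk=1 u=1 p=0 q=0
t1.Δ0 clk=1 u=1 p=0 q=0
t1.Δ1 clk=0 u=1 p=0 q=0
t2.Δ0 clk=0 u=1 p=0 q=0
t2.Δ1 clk=1 u=1 p=0 q=0
t2.Δ2 clk=1 u=1 p=1 q=0
t2.Δ3 clk=1 u=1 p=1 q=1
t3.Δ0 clk=1 u=1 p=1 q=1
t3.Δ1 clk=0 u=1 p=1 q=1
t4.Δ0 clk=0 u=1 p=1 q=1
t4.Δ1 clk=1 u=1 p=1 q=1
t4.Δ2 clk=1 u=1 p=0 q=1
t4.Δ3 clk=1 u=1 p=0 q=0
t5.Δ0 clk=1 u=1 p=0 q=0
t5.Δ1 clk=0 u=1 p=0 q=0
t6.Δ0 clk=0 u=1 p=0 q=0
t6.Δ1 clk=1 u=1 p=0 q=0
t6.Δ2 clk=1 u=1 p=1 q=0
t6.Δ3 clk=1 u=1 p=1 q=1
t7.Δ0 clk=1 u=1 p=1 q=1
t7.Δ1 clk=0 u=1 p=1 q=1
t8.Δ0 clk=0 u=1 p=1 q=1
t8.Δ1 clk=1 u=1 p=1 q=1
t8.Δ2 clk=1 u=1 p=0 q=1
t8.Δ3 clk=1 u=1 p=0 q=0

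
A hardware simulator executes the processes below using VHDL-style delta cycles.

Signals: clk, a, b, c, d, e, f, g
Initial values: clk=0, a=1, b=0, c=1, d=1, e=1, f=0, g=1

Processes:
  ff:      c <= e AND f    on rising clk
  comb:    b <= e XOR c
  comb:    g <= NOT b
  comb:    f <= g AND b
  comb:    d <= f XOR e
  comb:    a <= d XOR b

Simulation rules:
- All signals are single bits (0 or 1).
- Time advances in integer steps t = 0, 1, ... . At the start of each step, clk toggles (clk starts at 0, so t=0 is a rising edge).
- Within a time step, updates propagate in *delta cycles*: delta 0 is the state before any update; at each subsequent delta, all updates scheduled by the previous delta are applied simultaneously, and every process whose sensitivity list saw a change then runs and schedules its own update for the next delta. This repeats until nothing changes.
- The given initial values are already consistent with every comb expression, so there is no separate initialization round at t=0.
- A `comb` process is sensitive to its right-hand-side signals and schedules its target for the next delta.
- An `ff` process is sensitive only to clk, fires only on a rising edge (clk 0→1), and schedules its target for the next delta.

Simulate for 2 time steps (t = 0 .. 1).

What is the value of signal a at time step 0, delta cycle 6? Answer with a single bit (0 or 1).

[bits: f,b,a,clk,c,d,g,e]
t=0: Δ0=00101111 Δ1=00111111 Δ2=00110111 Δ3=01110111 Δ4=11010101 Δ5=01010001 Δ6=01110101 Δ7=01010101 | 7Δ
t=1: Δ0=01010101 Δ1=01000101 | 1Δ

1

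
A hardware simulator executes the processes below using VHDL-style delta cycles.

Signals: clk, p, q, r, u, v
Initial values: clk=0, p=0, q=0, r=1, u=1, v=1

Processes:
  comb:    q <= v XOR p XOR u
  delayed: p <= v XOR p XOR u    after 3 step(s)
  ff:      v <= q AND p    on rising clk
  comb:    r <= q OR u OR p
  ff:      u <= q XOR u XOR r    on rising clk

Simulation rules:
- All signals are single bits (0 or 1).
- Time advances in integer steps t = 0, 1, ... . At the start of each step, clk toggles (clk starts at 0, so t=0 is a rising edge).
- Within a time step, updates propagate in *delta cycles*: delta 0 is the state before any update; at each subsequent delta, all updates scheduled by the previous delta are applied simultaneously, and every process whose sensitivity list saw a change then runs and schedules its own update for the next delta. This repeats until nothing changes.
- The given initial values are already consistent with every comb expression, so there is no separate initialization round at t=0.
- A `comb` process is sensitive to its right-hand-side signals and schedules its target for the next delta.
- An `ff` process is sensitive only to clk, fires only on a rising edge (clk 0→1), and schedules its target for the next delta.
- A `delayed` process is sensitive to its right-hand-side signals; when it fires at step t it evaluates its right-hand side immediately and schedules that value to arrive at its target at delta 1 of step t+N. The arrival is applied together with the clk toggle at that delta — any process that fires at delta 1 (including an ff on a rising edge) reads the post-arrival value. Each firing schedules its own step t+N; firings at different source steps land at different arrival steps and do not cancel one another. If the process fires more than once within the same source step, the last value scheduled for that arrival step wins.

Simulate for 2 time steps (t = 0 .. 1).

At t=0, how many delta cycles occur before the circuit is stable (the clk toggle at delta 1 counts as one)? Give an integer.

3

t0.Δ0 q=0 r=1 p=0 clk=0 v=1 u=1
t0.Δ1 q=0 r=1 p=0 clk=1 v=1 u=1
t0.Δ2 q=0 r=1 p=0 clk=1 v=0 u=0
t0.Δ3 q=0 r=0 p=0 clk=1 v=0 u=0
t1.Δ0 q=0 r=0 p=0 clk=1 v=0 u=0
t1.Δ1 q=0 r=0 p=0 clk=0 v=0 u=0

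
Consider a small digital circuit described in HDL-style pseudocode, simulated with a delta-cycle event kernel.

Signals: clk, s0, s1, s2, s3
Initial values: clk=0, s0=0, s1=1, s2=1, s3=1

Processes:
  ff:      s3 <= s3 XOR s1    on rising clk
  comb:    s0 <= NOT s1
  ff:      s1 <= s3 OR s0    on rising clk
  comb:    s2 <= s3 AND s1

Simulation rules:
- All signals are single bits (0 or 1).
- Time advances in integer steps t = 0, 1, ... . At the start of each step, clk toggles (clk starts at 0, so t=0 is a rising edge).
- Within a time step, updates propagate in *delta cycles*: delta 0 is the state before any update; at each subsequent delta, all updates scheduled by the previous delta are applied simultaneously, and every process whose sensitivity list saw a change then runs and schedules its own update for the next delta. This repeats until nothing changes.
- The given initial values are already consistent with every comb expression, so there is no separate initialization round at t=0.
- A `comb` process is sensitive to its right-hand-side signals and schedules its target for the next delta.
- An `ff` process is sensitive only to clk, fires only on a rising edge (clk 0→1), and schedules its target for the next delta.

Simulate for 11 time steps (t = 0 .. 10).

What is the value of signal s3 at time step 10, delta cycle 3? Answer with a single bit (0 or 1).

t=0 Δ0: s0=0 s3=1 s2=1 s1=1 clk=0
  Δ1: clk:0→1
  Δ2: s3:1→0
  Δ3: s2:1→0
  (3Δ to stable)
t=1 Δ0: s0=0 s3=0 s2=0 s1=1 clk=1
  Δ1: clk:1→0
  (1Δ to stable)
t=2 Δ0: s0=0 s3=0 s2=0 s1=1 clk=0
  Δ1: clk:0→1
  Δ2: s3:0→1, s1:1→0
  Δ3: s0:0→1
  (3Δ to stable)
t=3 Δ0: s0=1 s3=1 s2=0 s1=0 clk=1
  Δ1: clk:1→0
  (1Δ to stable)
t=4 Δ0: s0=1 s3=1 s2=0 s1=0 clk=0
  Δ1: clk:0→1
  Δ2: s1:0→1
  Δ3: s0:1→0, s2:0→1
  (3Δ to stable)
t=5 Δ0: s0=0 s3=1 s2=1 s1=1 clk=1
  Δ1: clk:1→0
  (1Δ to stable)
t=6 Δ0: s0=0 s3=1 s2=1 s1=1 clk=0
  Δ1: clk:0→1
  Δ2: s3:1→0
  Δ3: s2:1→0
  (3Δ to stable)
t=7 Δ0: s0=0 s3=0 s2=0 s1=1 clk=1
  Δ1: clk:1→0
  (1Δ to stable)
t=8 Δ0: s0=0 s3=0 s2=0 s1=1 clk=0
  Δ1: clk:0→1
  Δ2: s3:0→1, s1:1→0
  Δ3: s0:0→1
  (3Δ to stable)
t=9 Δ0: s0=1 s3=1 s2=0 s1=0 clk=1
  Δ1: clk:1→0
  (1Δ to stable)
t=10 Δ0: s0=1 s3=1 s2=0 s1=0 clk=0
  Δ1: clk:0→1
  Δ2: s1:0→1
  Δ3: s0:1→0, s2:0→1
  (3Δ to stable)

1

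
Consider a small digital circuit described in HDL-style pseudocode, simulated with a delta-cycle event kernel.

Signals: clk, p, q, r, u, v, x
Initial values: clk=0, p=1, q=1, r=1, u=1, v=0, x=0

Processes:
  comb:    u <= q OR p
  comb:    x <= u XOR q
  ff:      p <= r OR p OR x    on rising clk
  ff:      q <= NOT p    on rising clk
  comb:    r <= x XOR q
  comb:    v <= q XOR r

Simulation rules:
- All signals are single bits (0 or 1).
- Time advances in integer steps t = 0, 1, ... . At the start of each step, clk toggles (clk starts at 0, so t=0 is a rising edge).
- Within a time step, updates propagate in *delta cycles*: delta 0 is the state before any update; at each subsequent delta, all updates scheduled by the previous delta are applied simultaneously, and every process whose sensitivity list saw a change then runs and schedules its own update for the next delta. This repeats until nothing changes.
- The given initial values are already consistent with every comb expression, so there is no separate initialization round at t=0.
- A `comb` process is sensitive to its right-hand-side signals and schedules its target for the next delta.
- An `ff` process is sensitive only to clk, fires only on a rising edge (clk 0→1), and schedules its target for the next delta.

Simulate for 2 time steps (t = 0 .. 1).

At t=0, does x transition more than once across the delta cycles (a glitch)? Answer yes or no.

no

t=0 Δ0: x=0 v=0 r=1 p=1 q=1 clk=0 u=1
  Δ1: clk:0→1
  Δ2: q:1→0
  Δ3: x:0→1, v:0→1, r:1→0
  Δ4: v:1→0, r:0→1
  Δ5: v:0→1
  (5Δ to stable)
t=1 Δ0: x=1 v=1 r=1 p=1 q=0 clk=1 u=1
  Δ1: clk:1→0
  (1Δ to stable)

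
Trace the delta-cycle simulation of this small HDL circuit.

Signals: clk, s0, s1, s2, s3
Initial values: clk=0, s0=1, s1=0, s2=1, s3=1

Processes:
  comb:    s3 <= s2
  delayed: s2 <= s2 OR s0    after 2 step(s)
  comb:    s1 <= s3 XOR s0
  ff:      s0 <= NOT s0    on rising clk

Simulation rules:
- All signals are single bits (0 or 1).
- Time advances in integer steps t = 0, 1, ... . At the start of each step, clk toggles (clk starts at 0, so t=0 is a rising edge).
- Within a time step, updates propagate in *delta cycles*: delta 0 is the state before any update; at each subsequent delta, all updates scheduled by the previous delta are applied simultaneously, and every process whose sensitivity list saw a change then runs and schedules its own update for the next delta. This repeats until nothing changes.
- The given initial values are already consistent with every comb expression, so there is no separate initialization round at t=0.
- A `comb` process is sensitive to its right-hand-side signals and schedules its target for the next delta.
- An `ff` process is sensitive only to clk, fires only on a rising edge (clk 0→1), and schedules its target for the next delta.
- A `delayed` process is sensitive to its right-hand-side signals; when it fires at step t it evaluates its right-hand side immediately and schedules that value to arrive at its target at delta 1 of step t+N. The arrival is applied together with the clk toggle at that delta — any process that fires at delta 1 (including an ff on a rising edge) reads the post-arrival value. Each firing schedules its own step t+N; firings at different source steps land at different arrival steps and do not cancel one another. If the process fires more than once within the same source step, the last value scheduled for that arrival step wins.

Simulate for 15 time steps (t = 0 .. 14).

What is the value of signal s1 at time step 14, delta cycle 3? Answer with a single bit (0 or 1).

0

[bits: s2,s0,s3,clk,s1]
t=0: Δ0=11100 Δ1=11110 Δ2=10110 Δ3=10111 | 3Δ
t=1: Δ0=10111 Δ1=10101 | 1Δ
t=2: Δ0=10101 Δ1=10111 Δ2=11111 Δ3=11110 | 3Δ
t=3: Δ0=11110 Δ1=11100 | 1Δ
t=4: Δ0=11100 Δ1=11110 Δ2=10110 Δ3=10111 | 3Δ
t=5: Δ0=10111 Δ1=10101 | 1Δ
t=6: Δ0=10101 Δ1=10111 Δ2=11111 Δ3=11110 | 3Δ
t=7: Δ0=11110 Δ1=11100 | 1Δ
t=8: Δ0=11100 Δ1=11110 Δ2=10110 Δ3=10111 | 3Δ
t=9: Δ0=10111 Δ1=10101 | 1Δ
t=10: Δ0=10101 Δ1=10111 Δ2=11111 Δ3=11110 | 3Δ
t=11: Δ0=11110 Δ1=11100 | 1Δ
t=12: Δ0=11100 Δ1=11110 Δ2=10110 Δ3=10111 | 3Δ
t=13: Δ0=10111 Δ1=10101 | 1Δ
t=14: Δ0=10101 Δ1=10111 Δ2=11111 Δ3=11110 | 3Δ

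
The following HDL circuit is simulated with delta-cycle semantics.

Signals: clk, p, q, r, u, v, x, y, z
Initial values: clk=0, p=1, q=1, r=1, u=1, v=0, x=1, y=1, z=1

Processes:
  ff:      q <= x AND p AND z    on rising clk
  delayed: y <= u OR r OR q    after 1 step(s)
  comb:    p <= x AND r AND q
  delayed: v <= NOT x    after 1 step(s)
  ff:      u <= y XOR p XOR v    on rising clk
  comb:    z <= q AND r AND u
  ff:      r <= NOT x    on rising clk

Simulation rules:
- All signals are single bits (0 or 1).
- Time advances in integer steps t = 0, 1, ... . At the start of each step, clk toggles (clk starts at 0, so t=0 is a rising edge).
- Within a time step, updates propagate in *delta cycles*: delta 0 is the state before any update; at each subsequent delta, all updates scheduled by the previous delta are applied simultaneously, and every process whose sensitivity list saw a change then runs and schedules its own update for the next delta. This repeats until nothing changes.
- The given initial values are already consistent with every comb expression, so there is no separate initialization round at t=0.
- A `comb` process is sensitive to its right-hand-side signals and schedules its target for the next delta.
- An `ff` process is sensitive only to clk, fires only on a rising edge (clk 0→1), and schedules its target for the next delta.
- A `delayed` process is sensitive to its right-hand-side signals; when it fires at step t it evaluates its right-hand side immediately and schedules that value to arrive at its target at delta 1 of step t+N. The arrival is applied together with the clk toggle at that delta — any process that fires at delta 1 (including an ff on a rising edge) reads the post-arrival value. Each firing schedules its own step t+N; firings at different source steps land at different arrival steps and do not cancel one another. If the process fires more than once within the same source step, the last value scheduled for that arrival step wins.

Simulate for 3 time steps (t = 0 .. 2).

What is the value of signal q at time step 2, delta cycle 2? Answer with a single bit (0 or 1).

0

[bits: p,q,u,clk,v,x,y,z,r]
t=0: Δ0=111001111 Δ1=111101111 Δ2=110101110 Δ3=010101100 | 3Δ
t=1: Δ0=010101100 Δ1=010001100 | 1Δ
t=2: Δ0=010001100 Δ1=010101100 Δ2=001101100 | 2Δ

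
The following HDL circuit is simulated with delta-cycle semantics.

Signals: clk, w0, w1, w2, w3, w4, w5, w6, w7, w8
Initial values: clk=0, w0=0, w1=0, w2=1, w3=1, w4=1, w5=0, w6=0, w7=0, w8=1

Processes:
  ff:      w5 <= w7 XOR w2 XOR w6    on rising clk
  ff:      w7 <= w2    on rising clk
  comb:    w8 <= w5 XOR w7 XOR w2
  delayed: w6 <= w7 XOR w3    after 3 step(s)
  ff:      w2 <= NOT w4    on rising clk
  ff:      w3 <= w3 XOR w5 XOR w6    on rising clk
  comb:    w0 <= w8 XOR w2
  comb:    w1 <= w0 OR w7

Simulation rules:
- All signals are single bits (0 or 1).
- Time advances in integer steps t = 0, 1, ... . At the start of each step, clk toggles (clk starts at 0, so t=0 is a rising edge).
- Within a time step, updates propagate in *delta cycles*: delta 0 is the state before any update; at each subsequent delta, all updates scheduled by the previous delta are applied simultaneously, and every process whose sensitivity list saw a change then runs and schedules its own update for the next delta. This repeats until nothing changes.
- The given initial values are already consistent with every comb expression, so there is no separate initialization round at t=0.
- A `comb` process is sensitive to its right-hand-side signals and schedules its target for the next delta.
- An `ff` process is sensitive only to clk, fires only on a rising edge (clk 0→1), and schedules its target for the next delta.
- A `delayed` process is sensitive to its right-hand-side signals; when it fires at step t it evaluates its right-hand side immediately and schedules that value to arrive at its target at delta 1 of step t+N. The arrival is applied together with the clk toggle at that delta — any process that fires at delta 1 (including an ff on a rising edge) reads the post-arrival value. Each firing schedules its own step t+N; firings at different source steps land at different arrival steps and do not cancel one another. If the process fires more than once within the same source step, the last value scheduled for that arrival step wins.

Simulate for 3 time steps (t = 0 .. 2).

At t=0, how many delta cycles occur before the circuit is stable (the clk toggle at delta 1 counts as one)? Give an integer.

t=0 Δ0: w1=0 w6=0 w5=0 clk=0 w3=1 w7=0 w8=1 w2=1 w4=1 w0=0
  Δ1: clk:0→1
  Δ2: w5:0→1, w7:0→1, w2:1→0
  Δ3: w1:0→1, w8:1→0, w0:0→1
  Δ4: w0:1→0
  (4Δ to stable)
t=1 Δ0: w1=1 w6=0 w5=1 clk=1 w3=1 w7=1 w8=0 w2=0 w4=1 w0=0
  Δ1: clk:1→0
  (1Δ to stable)
t=2 Δ0: w1=1 w6=0 w5=1 clk=0 w3=1 w7=1 w8=0 w2=0 w4=1 w0=0
  Δ1: clk:0→1
  Δ2: w3:1→0, w7:1→0
  Δ3: w1:1→0, w8:0→1
  Δ4: w0:0→1
  Δ5: w1:0→1
  (5Δ to stable)

4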